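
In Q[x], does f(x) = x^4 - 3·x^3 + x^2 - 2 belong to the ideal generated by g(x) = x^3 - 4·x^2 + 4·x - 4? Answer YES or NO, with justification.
NO

In Q[x] the ideal (g) consists of all multiples of g, so f ∈ (g) iff g | f, i.e. iff the remainder of f on division by g is 0. Divide f by g (g is monic, so eliminate the leading term of the running remainder at each step):
  leading term x^4: subtract (x)·g(x) = x^4 - 4·x^3 + 4·x^2 - 4·x, leaving x^3 - 3·x^2 + 4·x - 2
  leading term x^3: subtract (1)·g(x) = x^3 - 4·x^2 + 4·x - 4, leaving x^2 + 2
The remainder r(x) = x^2 + 2 ≠ 0 (and deg r < deg g), so g ∤ f, i.e. f ∉ (g).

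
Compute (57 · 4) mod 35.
18

Reduce the factors first: 57 ≡ 22 (mod 35), so 57 · 4 ≡ 22 · 4 (mod 35). 22 · 4 = 88. Dividing by 35: 88 = 2·35 + 18. So (57 · 4) mod 35 = 18.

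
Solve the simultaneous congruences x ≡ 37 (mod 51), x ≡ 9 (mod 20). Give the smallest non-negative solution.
x ≡ 649 (mod 1020); the representative in [0, 1020) is 649

The moduli 51, 20 are pairwise coprime, so by the CRT there is a unique solution mod 51·20 = 1020.
Solve by successive substitution. Start with x ≡ 37 (mod 51).
  Combine with x ≡ 9 (mod 20): write x = 37 + 51·t and require 37 + 51·t ≡ 9 (mod 20), i.e. 51·t ≡ 9 − 37 ≡ 12 (mod 20). Since 51^(−1) ≡ 11 (mod 20) (51 ≡ 11 (mod 20)), t ≡ 11·12 ≡ 12 (mod 20). So x ≡ 37 + 51·12 = 649 (mod 1020).
Unique solution in [0, 1020): x = 649.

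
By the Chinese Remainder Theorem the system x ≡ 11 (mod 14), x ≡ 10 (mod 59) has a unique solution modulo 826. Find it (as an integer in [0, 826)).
The moduli 14, 59 are pairwise coprime, so by the CRT there is a unique solution mod 14·59 = 826.
Solve by successive substitution. Start with x ≡ 11 (mod 14).
  Combine with x ≡ 10 (mod 59): write x = 11 + 14·t and require 11 + 14·t ≡ 10 (mod 59), i.e. 14·t ≡ 10 − 11 ≡ 58 (mod 59). Since 14^(−1) ≡ 38 (mod 59), t ≡ 38·58 ≡ 21 (mod 59). So x ≡ 11 + 14·21 = 305 (mod 826).
Unique solution in [0, 826): x = 305.

Final answer: x ≡ 305 (mod 826); the representative in [0, 826) is 305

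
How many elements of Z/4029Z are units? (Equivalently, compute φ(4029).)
An element a ∈ Z/4029Z is a unit iff gcd(a, 4029) = 1, so the number of units is φ(4029). φ is multiplicative, with φ(p^e) = p^e − p^(e−1). Factorise 4029 = 3 · 17 · 79. Then
  φ(4029) = (3 − 1) · (17 − 1) · (79 − 1) = 2 · 16 · 78 = 2496.

Final answer: Z/4029Z has φ(4029) = 2496 units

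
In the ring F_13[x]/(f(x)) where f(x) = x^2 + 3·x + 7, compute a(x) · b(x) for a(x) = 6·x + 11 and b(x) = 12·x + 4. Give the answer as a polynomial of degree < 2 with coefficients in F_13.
Multiply as integer polynomials: a · b = 72·x^2 + 156·x + 44. Reducing coefficients mod 13: a · b ≡ 7·x^2 + 5. Now divide by f(x) = x^2 + 3·x + 7 in F_13[x], eliminating the leading term at each step:
  leading term 7·x^2: subtract (7)·f(x) = 7·x^2 + 8·x + 10, leaving 5·x + 8 (coefficients mod 13)
The degree is now < 2, so this is the remainder. Hence a · b ≡ 5·x + 8 in F_13[x]/(f).

Final answer: a · b ≡ 5·x + 8 (mod f(x))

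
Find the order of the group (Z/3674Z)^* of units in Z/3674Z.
|(Z/3674Z)^*| = 1660

(Z/3674Z)^* consists of the classes a with gcd(a, 3674) = 1, so its order is φ(3674). φ is multiplicative, with φ(p^e) = p^e − p^(e−1). Factorise 3674 = 2 · 11 · 167. Then
  φ(3674) = (2 − 1) · (11 − 1) · (167 − 1) = 1 · 10 · 166 = 1660.
Thus |(Z/3674Z)^*| = 1660.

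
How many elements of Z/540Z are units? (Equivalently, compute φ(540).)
Z/540Z has φ(540) = 144 units

An element a ∈ Z/540Z is a unit iff gcd(a, 540) = 1, so the number of units is φ(540). φ is multiplicative, with φ(p^e) = p^e − p^(e−1). Factorise 540 = 2^2 · 3^3 · 5. Then
  φ(540) = (2^2 − 2^1) · (3^3 − 3^2) · (5 − 1) = 2 · 18 · 4 = 144.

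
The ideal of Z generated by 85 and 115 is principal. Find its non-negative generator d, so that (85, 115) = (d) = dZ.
(85, 115) = (5); d = 5

In the PID Z, (a, b) is generated by gcd(a, b). Compute gcd(115, 85) with the extended Euclidean algorithm, tracking rows (r, s, t) with s·115 + t·85 = r:
  row A: (115, 1, 0)   [1·115 + 0·85 = 115]
  row B: (85, 0, 1)   [0·115 + 1·85 = 85]
  115 = 1·85 + 30   → row C = row A − 1·row B = (30, 1, −1)   [check: 1·115 − 1·85 = 30]
  85 = 2·30 + 25   → row D = row B − 2·row C = (25, −2, 3)   [check: −2·115 + 3·85 = 25]
  30 = 1·25 + 5   → row E = row C − 1·row D = (5, 3, −4)   [check: 3·115 − 4·85 = 5]
  25 = 5·5 + 0   → remainder 0, stop. gcd = 5 (last nonzero row E).
So gcd(85, 115) = 5, with Bézout identity 3·115 − 4·85 = 5. Containment (⊇): the Bézout identity exhibits 5 as an element of (85, 115), giving (5) ⊆ (85, 115). Containment (⊆): since 5 | 85 and 5 | 115 (85 = 5·17, 115 = 5·23), every Z-linear combination of 85 and 115 is divisible by 5, so (85, 115) ⊆ (5). Therefore (85, 115) = (5), d = 5.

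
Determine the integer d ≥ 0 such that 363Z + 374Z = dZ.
(363, 374) = (11); d = 11

In the PID Z, (a, b) is generated by gcd(a, b). Compute gcd(374, 363) with the extended Euclidean algorithm, tracking rows (r, s, t) with s·374 + t·363 = r:
  row A: (374, 1, 0)   [1·374 + 0·363 = 374]
  row B: (363, 0, 1)   [0·374 + 1·363 = 363]
  374 = 1·363 + 11   → row C = row A − 1·row B = (11, 1, −1)   [check: 1·374 − 1·363 = 11]
  363 = 33·11 + 0   → remainder 0, stop. gcd = 11 (last nonzero row C).
So gcd(363, 374) = 11, with Bézout identity 1·374 − 1·363 = 11. Containment (⊇): the Bézout identity exhibits 11 as an element of (363, 374), giving (11) ⊆ (363, 374). Containment (⊆): since 11 | 363 and 11 | 374 (363 = 11·33, 374 = 11·34), every Z-linear combination of 363 and 374 is divisible by 11, so (363, 374) ⊆ (11). Therefore (363, 374) = (11), d = 11.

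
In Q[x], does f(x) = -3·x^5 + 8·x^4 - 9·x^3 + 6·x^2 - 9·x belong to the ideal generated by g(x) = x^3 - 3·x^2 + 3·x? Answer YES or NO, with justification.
YES

In Q[x] the ideal (g) consists of all multiples of g, so f ∈ (g) iff g | f, i.e. iff the remainder of f on division by g is 0. Divide f by g (g is monic, so eliminate the leading term of the running remainder at each step):
  leading term -3·x^5: subtract (-3·x^2)·g(x) = -3·x^5 + 9·x^4 - 9·x^3, leaving -x^4 + 6·x^2 - 9·x
  leading term -x^4: subtract (-x)·g(x) = -x^4 + 3·x^3 - 3·x^2, leaving -3·x^3 + 9·x^2 - 9·x
  leading term -3·x^3: subtract (-3)·g(x) = -3·x^3 + 9·x^2 - 9·x, leaving 0
The remainder is 0, so f(x) = g(x) · h(x) with h(x) = -3·x^2 - x - 3. Hence g | f, i.e. f ∈ (g).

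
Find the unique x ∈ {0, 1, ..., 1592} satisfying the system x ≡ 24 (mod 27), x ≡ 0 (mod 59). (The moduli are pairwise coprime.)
x ≡ 1239 (mod 1593); the representative in [0, 1593) is 1239

The moduli 27, 59 are pairwise coprime, so by the CRT there is a unique solution mod 27·59 = 1593.
Solve by successive substitution. Start with x ≡ 24 (mod 27).
  Combine with x ≡ 0 (mod 59): write x = 24 + 27·t and require 24 + 27·t ≡ 0 (mod 59), i.e. 27·t ≡ 0 − 24 ≡ 35 (mod 59). Since 27^(−1) ≡ 35 (mod 59), t ≡ 35·35 ≡ 45 (mod 59). So x ≡ 24 + 27·45 = 1239 (mod 1593).
Unique solution in [0, 1593): x = 1239.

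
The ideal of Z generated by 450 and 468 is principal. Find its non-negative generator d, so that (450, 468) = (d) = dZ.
In the PID Z, (a, b) is generated by gcd(a, b). Compute gcd(468, 450) with the extended Euclidean algorithm, tracking rows (r, s, t) with s·468 + t·450 = r:
  row A: (468, 1, 0)   [1·468 + 0·450 = 468]
  row B: (450, 0, 1)   [0·468 + 1·450 = 450]
  468 = 1·450 + 18   → row C = row A − 1·row B = (18, 1, −1)   [check: 1·468 − 1·450 = 18]
  450 = 25·18 + 0   → remainder 0, stop. gcd = 18 (last nonzero row C).
So gcd(450, 468) = 18, with Bézout identity 1·468 − 1·450 = 18. Containment (⊇): the Bézout identity exhibits 18 as an element of (450, 468), giving (18) ⊆ (450, 468). Containment (⊆): since 18 | 450 and 18 | 468 (450 = 18·25, 468 = 18·26), every Z-linear combination of 450 and 468 is divisible by 18, so (450, 468) ⊆ (18). Therefore (450, 468) = (18), d = 18.

Final answer: (450, 468) = (18); d = 18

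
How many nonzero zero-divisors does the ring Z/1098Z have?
In Z/1098Z each nonzero element is either a unit (gcd with 1098 is 1) or a zero-divisor (gcd > 1). The number of units is φ(1098): factorise 1098 = 2 · 3^2 · 61, so φ(1098) = (2 − 1) · (3^2 − 3^1) · (61 − 1) = 1 · 6 · 60 = 360. The nonzero elements number 1098 − 1 = 1097. Hence the nonzero zero-divisors number 1097 − 360 = 737.

Final answer: Z/1098Z has 737 nonzero zero-divisors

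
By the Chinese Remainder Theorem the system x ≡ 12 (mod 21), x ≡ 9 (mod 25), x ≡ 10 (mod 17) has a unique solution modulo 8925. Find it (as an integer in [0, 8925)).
x ≡ 8034 (mod 8925); the representative in [0, 8925) is 8034

The moduli 21, 25, 17 are pairwise coprime, so by the CRT there is a unique solution mod 21·25·17 = 8925.
Solve by successive substitution. Start with x ≡ 12 (mod 21).
  Combine with x ≡ 9 (mod 25): write x = 12 + 21·t and require 12 + 21·t ≡ 9 (mod 25), i.e. 21·t ≡ 9 − 12 ≡ 22 (mod 25). Since 21^(−1) ≡ 6 (mod 25), t ≡ 6·22 ≡ 7 (mod 25). So x ≡ 12 + 21·7 = 159 (mod 525).
  Combine with x ≡ 10 (mod 17): write x = 159 + 525·t and require 159 + 525·t ≡ 10 (mod 17), i.e. 525·t ≡ 10 − 159 ≡ 4 (mod 17). Since 525^(−1) ≡ 8 (mod 17) (525 ≡ 15 (mod 17)), t ≡ 8·4 ≡ 15 (mod 17). So x ≡ 159 + 525·15 = 8034 (mod 8925).
Unique solution in [0, 8925): x = 8034.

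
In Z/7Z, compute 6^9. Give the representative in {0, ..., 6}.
6

Use repeated squaring. Binary(9) = 1001. Walk through the bits of the exponent 9 left-to-right: at each bit after the leading one, square the running value, then multiply by 6 if the bit is 1 (always reducing mod 7):
  bit 1 = 1 (leading): start with 6.
  bit 2 = 0: square 6^2 = 36 ≡ 1 (mod 7).
  bit 3 = 0: square 1^2 = 1 (mod 7).
  bit 4 = 1: square 1^2 = 1; bit is 1, so multiply 1·6 = 6 (mod 7).
Final value: 6^9 ≡ 6 (mod 7).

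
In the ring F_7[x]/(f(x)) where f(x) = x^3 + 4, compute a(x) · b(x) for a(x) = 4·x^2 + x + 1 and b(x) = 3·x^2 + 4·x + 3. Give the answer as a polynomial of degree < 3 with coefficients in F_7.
a · b ≡ 5·x^2 + x + 4 (mod f(x))

Multiply as integer polynomials: a · b = 12·x^4 + 19·x^3 + 19·x^2 + 7·x + 3. Reducing coefficients mod 7: a · b ≡ 5·x^4 + 5·x^3 + 5·x^2 + 3. Now divide by f(x) = x^3 + 4 in F_7[x], eliminating the leading term at each step:
  leading term 5·x^4: subtract (5·x)·f(x) = 5·x^4 + 6·x, leaving 5·x^3 + 5·x^2 + x + 3 (coefficients mod 7)
  leading term 5·x^3: subtract (5)·f(x) = 5·x^3 + 6, leaving 5·x^2 + x + 4 (coefficients mod 7)
The degree is now < 3, so this is the remainder. Hence a · b ≡ 5·x^2 + x + 4 in F_7[x]/(f).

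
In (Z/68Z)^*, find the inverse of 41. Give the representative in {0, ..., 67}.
Apply the extended Euclidean algorithm to (68, 41), tracking rows (r, s, t) with s·68 + t·41 = r. Each division r_prev = q·r_cur + r_new produces the new row as (previous row) − q·(current row):
  row A: (68, 1, 0)   [1·68 + 0·41 = 68]
  row B: (41, 0, 1)   [0·68 + 1·41 = 41]
  68 = 1·41 + 27   → row C = row A − 1·row B = (27, 1, −1)   [check: 1·68 − 1·41 = 27]
  41 = 1·27 + 14   → row D = row B − 1·row C = (14, −1, 2)   [check: −1·68 + 2·41 = 14]
  27 = 1·14 + 13   → row E = row C − 1·row D = (13, 2, −3)   [check: 2·68 − 3·41 = 13]
  14 = 1·13 + 1   → row F = row D − 1·row E = (1, −3, 5)   [check: −3·68 + 5·41 = 1]
  13 = 13·1 + 0   → remainder 0, stop. gcd = 1 (last nonzero row F).
The gcd is 1, so 41 is invertible mod 68. The last nonzero row gives −3·68 + 5·41 = 1, so t = 5. So 41^(−1) ≡ 5 (mod 68). Verify: 41 · 5 = 205 ≡ 1 (mod 68). ✓

Final answer: 41^(−1) ≡ 5 (mod 68)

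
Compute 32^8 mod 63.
Use repeated squaring. Binary(8) = 1000. Walk through the bits of the exponent 8 left-to-right: at each bit after the leading one, square the running value, then multiply by 32 if the bit is 1 (always reducing mod 63):
  bit 1 = 1 (leading): start with 32.
  bit 2 = 0: square 32^2 = 1024 ≡ 16 (mod 63).
  bit 3 = 0: square 16^2 = 256 ≡ 4 (mod 63).
  bit 4 = 0: square 4^2 = 16 (mod 63).
Final value: 32^8 ≡ 16 (mod 63).

Final answer: 16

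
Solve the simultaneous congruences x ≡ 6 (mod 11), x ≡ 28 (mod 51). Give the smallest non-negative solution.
x ≡ 28 (mod 561); the representative in [0, 561) is 28

The moduli 11, 51 are pairwise coprime, so by the CRT there is a unique solution mod 11·51 = 561.
Solve by successive substitution. Start with x ≡ 6 (mod 11).
  Combine with x ≡ 28 (mod 51): write x = 6 + 11·t and require 6 + 11·t ≡ 28 (mod 51), i.e. 11·t ≡ 28 − 6 ≡ 22 (mod 51). Since 11^(−1) ≡ 14 (mod 51), t ≡ 14·22 ≡ 2 (mod 51). So x ≡ 6 + 11·2 = 28 (mod 561).
Unique solution in [0, 561): x = 28.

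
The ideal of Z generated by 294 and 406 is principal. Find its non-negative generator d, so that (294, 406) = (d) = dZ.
In the PID Z, (a, b) is generated by gcd(a, b). Compute gcd(406, 294) with the extended Euclidean algorithm, tracking rows (r, s, t) with s·406 + t·294 = r:
  row A: (406, 1, 0)   [1·406 + 0·294 = 406]
  row B: (294, 0, 1)   [0·406 + 1·294 = 294]
  406 = 1·294 + 112   → row C = row A − 1·row B = (112, 1, −1)   [check: 1·406 − 1·294 = 112]
  294 = 2·112 + 70   → row D = row B − 2·row C = (70, −2, 3)   [check: −2·406 + 3·294 = 70]
  112 = 1·70 + 42   → row E = row C − 1·row D = (42, 3, −4)   [check: 3·406 − 4·294 = 42]
  70 = 1·42 + 28   → row F = row D − 1·row E = (28, −5, 7)   [check: −5·406 + 7·294 = 28]
  42 = 1·28 + 14   → row G = row E − 1·row F = (14, 8, −11)   [check: 8·406 − 11·294 = 14]
  28 = 2·14 + 0   → remainder 0, stop. gcd = 14 (last nonzero row G).
So gcd(294, 406) = 14, with Bézout identity 8·406 − 11·294 = 14. Containment (⊇): the Bézout identity exhibits 14 as an element of (294, 406), giving (14) ⊆ (294, 406). Containment (⊆): since 14 | 294 and 14 | 406 (294 = 14·21, 406 = 14·29), every Z-linear combination of 294 and 406 is divisible by 14, so (294, 406) ⊆ (14). Therefore (294, 406) = (14), d = 14.

Final answer: (294, 406) = (14); d = 14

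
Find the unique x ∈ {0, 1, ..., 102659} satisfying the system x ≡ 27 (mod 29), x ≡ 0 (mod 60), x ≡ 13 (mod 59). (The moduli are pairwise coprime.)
The moduli 29, 60, 59 are pairwise coprime, so by the CRT there is a unique solution mod 29·60·59 = 102660.
Solve by successive substitution. Start with x ≡ 27 (mod 29).
  Combine with x ≡ 0 (mod 60): write x = 27 + 29·t and require 27 + 29·t ≡ 0 (mod 60), i.e. 29·t ≡ 0 − 27 ≡ 33 (mod 60). Since 29^(−1) ≡ 29 (mod 60), t ≡ 29·33 ≡ 57 (mod 60). So x ≡ 27 + 29·57 = 1680 (mod 1740).
  Combine with x ≡ 13 (mod 59): write x = 1680 + 1740·t and require 1680 + 1740·t ≡ 13 (mod 59), i.e. 1740·t ≡ 13 − 1680 ≡ 44 (mod 59). Since 1740^(−1) ≡ 57 (mod 59) (1740 ≡ 29 (mod 59)), t ≡ 57·44 ≡ 30 (mod 59). So x ≡ 1680 + 1740·30 = 53880 (mod 102660).
Unique solution in [0, 102660): x = 53880.

Final answer: x ≡ 53880 (mod 102660); the representative in [0, 102660) is 53880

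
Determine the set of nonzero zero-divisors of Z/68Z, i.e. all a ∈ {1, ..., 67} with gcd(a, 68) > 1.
An element a ∈ Z/68Z (with a ≠ 0) is a zero-divisor iff gcd(a, 68) > 1 (because a is a unit precisely when gcd(a, n) = 1, and in Z/nZ every nonzero, non-unit element is a zero-divisor). Scan a = 1, ..., 67 and keep those with gcd(a, 68) > 1:
  gcd(2, 68) = 2, gcd(4, 68) = 4, gcd(6, 68) = 2, gcd(8, 68) = 4, gcd(10, 68) = 2, gcd(12, 68) = 4, gcd(14, 68) = 2, gcd(16, 68) = 4, gcd(17, 68) = 17, gcd(18, 68) = 2, gcd(20, 68) = 4, gcd(22, 68) = 2, gcd(24, 68) = 4, gcd(26, 68) = 2, gcd(28, 68) = 4, gcd(30, 68) = 2, gcd(32, 68) = 4, gcd(34, 68) = 34, gcd(36, 68) = 4, gcd(38, 68) = 2, gcd(40, 68) = 4, gcd(42, 68) = 2, gcd(44, 68) = 4, gcd(46, 68) = 2, gcd(48, 68) = 4, gcd(50, 68) = 2, gcd(51, 68) = 17, gcd(52, 68) = 4, gcd(54, 68) = 2, gcd(56, 68) = 4, gcd(58, 68) = 2, gcd(60, 68) = 4, gcd(62, 68) = 2, gcd(64, 68) = 4, gcd(66, 68) = 2.
All other a ∈ {1, ..., 67} have gcd(a, 68) = 1 and are units. So the nonzero zero-divisors are exactly the 35 values of a appearing in this scan.

Final answer: nonzero zero-divisors of Z/68Z = {2, 4, 6, 8, 10, 12, 14, 16, 17, 18, 20, 22, 24, 26, 28, 30, 32, 34, 36, 38, 40, 42, 44, 46, 48, 50, 51, 52, 54, 56, 58, 60, 62, 64, 66}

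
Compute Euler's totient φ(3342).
φ(3342) = 1112

φ is multiplicative, with φ(p^e) = p^e − p^(e−1). Factorise 3342 = 2 · 3 · 557. Then
  φ(3342) = (2 − 1) · (3 − 1) · (557 − 1) = 1 · 2 · 556 = 1112.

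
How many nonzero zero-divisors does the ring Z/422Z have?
In Z/422Z each nonzero element is either a unit (gcd with 422 is 1) or a zero-divisor (gcd > 1). The number of units is φ(422): factorise 422 = 2 · 211, so φ(422) = (2 − 1) · (211 − 1) = 1 · 210 = 210. The nonzero elements number 422 − 1 = 421. Hence the nonzero zero-divisors number 421 − 210 = 211.

Final answer: Z/422Z has 211 nonzero zero-divisors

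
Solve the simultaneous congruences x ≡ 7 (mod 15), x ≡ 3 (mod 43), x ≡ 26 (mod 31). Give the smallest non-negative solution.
The moduli 15, 43, 31 are pairwise coprime, so by the CRT there is a unique solution mod 15·43·31 = 19995.
Solve by successive substitution. Start with x ≡ 7 (mod 15).
  Combine with x ≡ 3 (mod 43): write x = 7 + 15·t and require 7 + 15·t ≡ 3 (mod 43), i.e. 15·t ≡ 3 − 7 ≡ 39 (mod 43). Since 15^(−1) ≡ 23 (mod 43), t ≡ 23·39 ≡ 37 (mod 43). So x ≡ 7 + 15·37 = 562 (mod 645).
  Combine with x ≡ 26 (mod 31): write x = 562 + 645·t and require 562 + 645·t ≡ 26 (mod 31), i.e. 645·t ≡ 26 − 562 ≡ 22 (mod 31). Since 645^(−1) ≡ 5 (mod 31) (645 ≡ 25 (mod 31)), t ≡ 5·22 ≡ 17 (mod 31). So x ≡ 562 + 645·17 = 11527 (mod 19995).
Unique solution in [0, 19995): x = 11527.

Final answer: x ≡ 11527 (mod 19995); the representative in [0, 19995) is 11527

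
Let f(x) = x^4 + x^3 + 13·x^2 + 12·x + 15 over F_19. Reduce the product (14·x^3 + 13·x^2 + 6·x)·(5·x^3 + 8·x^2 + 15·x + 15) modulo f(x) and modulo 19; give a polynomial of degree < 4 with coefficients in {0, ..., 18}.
Multiply as integer polynomials: a · b = 70·x^6 + 177·x^5 + 344·x^4 + 453·x^3 + 285·x^2 + 90·x. Reducing coefficients mod 19: a · b ≡ 13·x^6 + 6·x^5 + 2·x^4 + 16·x^3 + 14·x. Now divide by f(x) = x^4 + x^3 + 13·x^2 + 12·x + 15 in F_19[x], eliminating the leading term at each step:
  leading term 13·x^6: subtract (13·x^2)·f(x) = 13·x^6 + 13·x^5 + 17·x^4 + 4·x^3 + 5·x^2, leaving 12·x^5 + 4·x^4 + 12·x^3 + 14·x^2 + 14·x (coefficients mod 19)
  leading term 12·x^5: subtract (12·x)·f(x) = 12·x^5 + 12·x^4 + 4·x^3 + 11·x^2 + 9·x, leaving 11·x^4 + 8·x^3 + 3·x^2 + 5·x (coefficients mod 19)
  leading term 11·x^4: subtract (11)·f(x) = 11·x^4 + 11·x^3 + 10·x^2 + 18·x + 13, leaving 16·x^3 + 12·x^2 + 6·x + 6 (coefficients mod 19)
The degree is now < 4, so this is the remainder. Hence a · b ≡ 16·x^3 + 12·x^2 + 6·x + 6 in F_19[x]/(f).

Final answer: a · b ≡ 16·x^3 + 12·x^2 + 6·x + 6 (mod f(x))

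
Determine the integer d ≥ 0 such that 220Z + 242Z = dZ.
In the PID Z, (a, b) is generated by gcd(a, b). Compute gcd(242, 220) with the extended Euclidean algorithm, tracking rows (r, s, t) with s·242 + t·220 = r:
  row A: (242, 1, 0)   [1·242 + 0·220 = 242]
  row B: (220, 0, 1)   [0·242 + 1·220 = 220]
  242 = 1·220 + 22   → row C = row A − 1·row B = (22, 1, −1)   [check: 1·242 − 1·220 = 22]
  220 = 10·22 + 0   → remainder 0, stop. gcd = 22 (last nonzero row C).
So gcd(220, 242) = 22, with Bézout identity 1·242 − 1·220 = 22. Containment (⊇): the Bézout identity exhibits 22 as an element of (220, 242), giving (22) ⊆ (220, 242). Containment (⊆): since 22 | 220 and 22 | 242 (220 = 22·10, 242 = 22·11), every Z-linear combination of 220 and 242 is divisible by 22, so (220, 242) ⊆ (22). Therefore (220, 242) = (22), d = 22.

Final answer: (220, 242) = (22); d = 22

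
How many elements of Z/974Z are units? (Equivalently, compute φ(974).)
Z/974Z has φ(974) = 486 units

An element a ∈ Z/974Z is a unit iff gcd(a, 974) = 1, so the number of units is φ(974). φ is multiplicative, with φ(p^e) = p^e − p^(e−1). Factorise 974 = 2 · 487. Then
  φ(974) = (2 − 1) · (487 − 1) = 1 · 486 = 486.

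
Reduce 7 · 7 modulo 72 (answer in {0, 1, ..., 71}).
49

Both factors are already reduced mod 72. 7 · 7 = 49. Dividing by 72: 49 = 0·72 + 49. So (7 · 7) mod 72 = 49.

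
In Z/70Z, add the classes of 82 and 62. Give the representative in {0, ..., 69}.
Reduce the summands first: 82 ≡ 12 (mod 70), so 82 + 62 ≡ 12 + 62 (mod 70). 12 + 62 = 74; 74 = 1·70 + 4, so (82 + 62) mod 70 = 4.

Final answer: 4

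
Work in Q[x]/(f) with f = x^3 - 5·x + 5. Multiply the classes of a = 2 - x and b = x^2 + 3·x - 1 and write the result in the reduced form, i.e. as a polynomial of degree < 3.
a · b ≡ -x^2 + 2·x + 3 (mod f(x))

First multiply in Q[x] without reducing: a · b = -x^3 - x^2 + 7·x - 2. Now divide by f(x) = x^3 - 5·x + 5, eliminating the leading term at each step:
  leading term -x^3: subtract (-1)·f(x) = -x^3 + 5·x - 5, leaving -x^2 + 2·x + 3
The degree is now < 3, so this is the remainder. Hence a · b ≡ -x^2 + 2·x + 3 in Q[x]/(f).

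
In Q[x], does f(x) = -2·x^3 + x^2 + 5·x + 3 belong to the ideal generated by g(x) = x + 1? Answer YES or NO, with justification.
In Q[x] the ideal (g) consists of all multiples of g, so f ∈ (g) iff g | f, i.e. iff the remainder of f on division by g is 0. Divide f by g (g is monic, so eliminate the leading term of the running remainder at each step):
  leading term -2·x^3: subtract (-2·x^2)·g(x) = -2·x^3 - 2·x^2, leaving 3·x^2 + 5·x + 3
  leading term 3·x^2: subtract (3·x)·g(x) = 3·x^2 + 3·x, leaving 2·x + 3
  leading term 2·x: subtract (2)·g(x) = 2·x + 2, leaving 1
The remainder r(x) = 1 ≠ 0 (and deg r < deg g), so g ∤ f, i.e. f ∉ (g).

Final answer: NO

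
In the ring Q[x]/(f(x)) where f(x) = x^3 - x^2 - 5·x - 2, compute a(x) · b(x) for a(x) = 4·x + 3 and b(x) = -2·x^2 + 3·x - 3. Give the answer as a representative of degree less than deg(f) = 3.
First multiply in Q[x] without reducing: a · b = -8·x^3 + 6·x^2 - 3·x - 9. Now divide by f(x) = x^3 - x^2 - 5·x - 2, eliminating the leading term at each step:
  leading term -8·x^3: subtract (-8)·f(x) = -8·x^3 + 8·x^2 + 40·x + 16, leaving -2·x^2 - 43·x - 25
The degree is now < 3, so this is the remainder. Hence a · b ≡ -2·x^2 - 43·x - 25 in Q[x]/(f).

Final answer: a · b ≡ -2·x^2 - 43·x - 25 (mod f(x))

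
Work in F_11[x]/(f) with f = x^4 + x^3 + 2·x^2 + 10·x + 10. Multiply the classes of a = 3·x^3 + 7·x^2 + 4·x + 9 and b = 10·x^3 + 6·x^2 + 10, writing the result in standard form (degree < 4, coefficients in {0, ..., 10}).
a · b ≡ 6·x^3 + 9·x^2 + 7·x + 10 (mod f(x))

Multiply as integer polynomials: a · b = 30·x^6 + 88·x^5 + 82·x^4 + 144·x^3 + 124·x^2 + 40·x + 90. Reducing coefficients mod 11: a · b ≡ 8·x^6 + 5·x^4 + x^3 + 3·x^2 + 7·x + 2. Now divide by f(x) = x^4 + x^3 + 2·x^2 + 10·x + 10 in F_11[x], eliminating the leading term at each step:
  leading term 8·x^6: subtract (8·x^2)·f(x) = 8·x^6 + 8·x^5 + 5·x^4 + 3·x^3 + 3·x^2, leaving 3·x^5 + 9·x^3 + 7·x + 2 (coefficients mod 11)
  leading term 3·x^5: subtract (3·x)·f(x) = 3·x^5 + 3·x^4 + 6·x^3 + 8·x^2 + 8·x, leaving 8·x^4 + 3·x^3 + 3·x^2 + 10·x + 2 (coefficients mod 11)
  leading term 8·x^4: subtract (8)·f(x) = 8·x^4 + 8·x^3 + 5·x^2 + 3·x + 3, leaving 6·x^3 + 9·x^2 + 7·x + 10 (coefficients mod 11)
The degree is now < 4, so this is the remainder. Hence a · b ≡ 6·x^3 + 9·x^2 + 7·x + 10 in F_11[x]/(f).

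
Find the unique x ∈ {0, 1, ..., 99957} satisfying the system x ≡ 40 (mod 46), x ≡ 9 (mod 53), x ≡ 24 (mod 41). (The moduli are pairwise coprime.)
The moduli 46, 53, 41 are pairwise coprime, so by the CRT there is a unique solution mod 46·53·41 = 99958.
Solve by successive substitution. Start with x ≡ 40 (mod 46).
  Combine with x ≡ 9 (mod 53): write x = 40 + 46·t and require 40 + 46·t ≡ 9 (mod 53), i.e. 46·t ≡ 9 − 40 ≡ 22 (mod 53). Since 46^(−1) ≡ 15 (mod 53), t ≡ 15·22 ≡ 12 (mod 53). So x ≡ 40 + 46·12 = 592 (mod 2438).
  Combine with x ≡ 24 (mod 41): write x = 592 + 2438·t and require 592 + 2438·t ≡ 24 (mod 41), i.e. 2438·t ≡ 24 − 592 ≡ 6 (mod 41). Since 2438^(−1) ≡ 13 (mod 41) (2438 ≡ 19 (mod 41)), t ≡ 13·6 ≡ 37 (mod 41). So x ≡ 592 + 2438·37 = 90798 (mod 99958).
Unique solution in [0, 99958): x = 90798.

Final answer: x ≡ 90798 (mod 99958); the representative in [0, 99958) is 90798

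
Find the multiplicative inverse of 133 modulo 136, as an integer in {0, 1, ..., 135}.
Apply the extended Euclidean algorithm to (136, 133), tracking rows (r, s, t) with s·136 + t·133 = r. Each division r_prev = q·r_cur + r_new produces the new row as (previous row) − q·(current row):
  row A: (136, 1, 0)   [1·136 + 0·133 = 136]
  row B: (133, 0, 1)   [0·136 + 1·133 = 133]
  136 = 1·133 + 3   → row C = row A − 1·row B = (3, 1, −1)   [check: 1·136 − 1·133 = 3]
  133 = 44·3 + 1   → row D = row B − 44·row C = (1, −44, 45)   [check: −44·136 + 45·133 = 1]
  3 = 3·1 + 0   → remainder 0, stop. gcd = 1 (last nonzero row D).
The gcd is 1, so 133 is invertible mod 136. The last nonzero row gives −44·136 + 45·133 = 1, so t = 45. So 133^(−1) ≡ 45 (mod 136). Verify: 133 · 45 = 5985 ≡ 1 (mod 136). ✓

Final answer: 133^(−1) ≡ 45 (mod 136)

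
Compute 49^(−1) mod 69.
Apply the extended Euclidean algorithm to (69, 49), tracking rows (r, s, t) with s·69 + t·49 = r. Each division r_prev = q·r_cur + r_new produces the new row as (previous row) − q·(current row):
  row A: (69, 1, 0)   [1·69 + 0·49 = 69]
  row B: (49, 0, 1)   [0·69 + 1·49 = 49]
  69 = 1·49 + 20   → row C = row A − 1·row B = (20, 1, −1)   [check: 1·69 − 1·49 = 20]
  49 = 2·20 + 9   → row D = row B − 2·row C = (9, −2, 3)   [check: −2·69 + 3·49 = 9]
  20 = 2·9 + 2   → row E = row C − 2·row D = (2, 5, −7)   [check: 5·69 − 7·49 = 2]
  9 = 4·2 + 1   → row F = row D − 4·row E = (1, −22, 31)   [check: −22·69 + 31·49 = 1]
  2 = 2·1 + 0   → remainder 0, stop. gcd = 1 (last nonzero row F).
The gcd is 1, so 49 is invertible mod 69. The last nonzero row gives −22·69 + 31·49 = 1, so t = 31. So 49^(−1) ≡ 31 (mod 69). Verify: 49 · 31 = 1519 ≡ 1 (mod 69). ✓

Final answer: 49^(−1) ≡ 31 (mod 69)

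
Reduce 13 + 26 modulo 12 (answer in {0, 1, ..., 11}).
Reduce the summands first: 13 ≡ 1, 26 ≡ 2 (mod 12), so 13 + 26 ≡ 1 + 2 (mod 12). 1 + 2 = 3; 3 = 0·12 + 3, so (13 + 26) mod 12 = 3.

Final answer: 3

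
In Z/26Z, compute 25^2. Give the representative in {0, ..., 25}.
Use repeated squaring. Binary(2) = 10. Walk through the bits of the exponent 2 left-to-right: at each bit after the leading one, square the running value, then multiply by 25 if the bit is 1 (always reducing mod 26):
  bit 1 = 1 (leading): start with 25.
  bit 2 = 0: square 25^2 = 625 ≡ 1 (mod 26).
Final value: 25^2 ≡ 1 (mod 26).

Final answer: 1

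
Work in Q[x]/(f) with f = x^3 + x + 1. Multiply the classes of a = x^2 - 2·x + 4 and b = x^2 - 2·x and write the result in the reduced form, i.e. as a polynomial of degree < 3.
First multiply in Q[x] without reducing: a · b = x^4 - 4·x^3 + 8·x^2 - 8·x. Now divide by f(x) = x^3 + x + 1, eliminating the leading term at each step:
  leading term x^4: subtract (x)·f(x) = x^4 + x^2 + x, leaving -4·x^3 + 7·x^2 - 9·x
  leading term -4·x^3: subtract (-4)·f(x) = -4·x^3 - 4·x - 4, leaving 7·x^2 - 5·x + 4
The degree is now < 3, so this is the remainder. Hence a · b ≡ 7·x^2 - 5·x + 4 in Q[x]/(f).

Final answer: a · b ≡ 7·x^2 - 5·x + 4 (mod f(x))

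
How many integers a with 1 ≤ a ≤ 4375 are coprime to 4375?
The number of a ∈ {1, ..., 4375} with gcd(a, 4375) = 1 is by definition Euler's totient φ(4375). φ is multiplicative, with φ(p^e) = p^e − p^(e−1). Factorise 4375 = 5^4 · 7. Then
  φ(4375) = (5^4 − 5^3) · (7 − 1) = 500 · 6 = 3000.
So there are 3000 such integers.

Final answer: 3000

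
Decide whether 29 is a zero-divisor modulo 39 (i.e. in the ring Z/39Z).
NO

gcd(29, 39) = 1, so 29 is a unit in Z/39Z (it has a multiplicative inverse). A unit cannot be a zero-divisor: if 29·b ≡ 0 then multiplying both sides by 29^(−1) gives b ≡ 0. So 29 is not a zero-divisor.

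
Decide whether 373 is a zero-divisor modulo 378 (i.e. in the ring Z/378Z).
gcd(373, 378) = 1, so 373 is a unit in Z/378Z (it has a multiplicative inverse). A unit cannot be a zero-divisor: if 373·b ≡ 0 then multiplying both sides by 373^(−1) gives b ≡ 0. So 373 is not a zero-divisor.

Final answer: NO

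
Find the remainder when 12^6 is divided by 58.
Use repeated squaring. Binary(6) = 110. Walk through the bits of the exponent 6 left-to-right: at each bit after the leading one, square the running value, then multiply by 12 if the bit is 1 (always reducing mod 58):
  bit 1 = 1 (leading): start with 12.
  bit 2 = 1: square 12^2 = 144 ≡ 28; bit is 1, so multiply 28·12 = 336 ≡ 46 (mod 58).
  bit 3 = 0: square 46^2 = 2116 ≡ 28 (mod 58).
Final value: 12^6 ≡ 28 (mod 58).

Final answer: 28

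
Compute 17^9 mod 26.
25

Use repeated squaring. Binary(9) = 1001. Walk through the bits of the exponent 9 left-to-right: at each bit after the leading one, square the running value, then multiply by 17 if the bit is 1 (always reducing mod 26):
  bit 1 = 1 (leading): start with 17.
  bit 2 = 0: square 17^2 = 289 ≡ 3 (mod 26).
  bit 3 = 0: square 3^2 = 9 (mod 26).
  bit 4 = 1: square 9^2 = 81 ≡ 3; bit is 1, so multiply 3·17 = 51 ≡ 25 (mod 26).
Final value: 17^9 ≡ 25 (mod 26).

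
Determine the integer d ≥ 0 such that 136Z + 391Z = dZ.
In the PID Z, (a, b) is generated by gcd(a, b). Compute gcd(391, 136) with the extended Euclidean algorithm, tracking rows (r, s, t) with s·391 + t·136 = r:
  row A: (391, 1, 0)   [1·391 + 0·136 = 391]
  row B: (136, 0, 1)   [0·391 + 1·136 = 136]
  391 = 2·136 + 119   → row C = row A − 2·row B = (119, 1, −2)   [check: 1·391 − 2·136 = 119]
  136 = 1·119 + 17   → row D = row B − 1·row C = (17, −1, 3)   [check: −1·391 + 3·136 = 17]
  119 = 7·17 + 0   → remainder 0, stop. gcd = 17 (last nonzero row D).
So gcd(136, 391) = 17, with Bézout identity −1·391 + 3·136 = 17. Containment (⊇): the Bézout identity exhibits 17 as an element of (136, 391), giving (17) ⊆ (136, 391). Containment (⊆): since 17 | 136 and 17 | 391 (136 = 17·8, 391 = 17·23), every Z-linear combination of 136 and 391 is divisible by 17, so (136, 391) ⊆ (17). Therefore (136, 391) = (17), d = 17.

Final answer: (136, 391) = (17); d = 17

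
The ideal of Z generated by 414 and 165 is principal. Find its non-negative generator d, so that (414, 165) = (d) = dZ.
In the PID Z, (a, b) is generated by gcd(a, b). Compute gcd(414, 165) with the extended Euclidean algorithm, tracking rows (r, s, t) with s·414 + t·165 = r:
  row A: (414, 1, 0)   [1·414 + 0·165 = 414]
  row B: (165, 0, 1)   [0·414 + 1·165 = 165]
  414 = 2·165 + 84   → row C = row A − 2·row B = (84, 1, −2)   [check: 1·414 − 2·165 = 84]
  165 = 1·84 + 81   → row D = row B − 1·row C = (81, −1, 3)   [check: −1·414 + 3·165 = 81]
  84 = 1·81 + 3   → row E = row C − 1·row D = (3, 2, −5)   [check: 2·414 − 5·165 = 3]
  81 = 27·3 + 0   → remainder 0, stop. gcd = 3 (last nonzero row E).
So gcd(414, 165) = 3, with Bézout identity 2·414 − 5·165 = 3. Containment (⊇): the Bézout identity exhibits 3 as an element of (414, 165), giving (3) ⊆ (414, 165). Containment (⊆): since 3 | 414 and 3 | 165 (414 = 3·138, 165 = 3·55), every Z-linear combination of 414 and 165 is divisible by 3, so (414, 165) ⊆ (3). Therefore (414, 165) = (3), d = 3.

Final answer: (414, 165) = (3); d = 3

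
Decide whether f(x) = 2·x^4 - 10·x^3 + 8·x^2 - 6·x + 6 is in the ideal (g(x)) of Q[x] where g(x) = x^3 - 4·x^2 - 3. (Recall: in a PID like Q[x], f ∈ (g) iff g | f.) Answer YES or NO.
In Q[x] the ideal (g) consists of all multiples of g, so f ∈ (g) iff g | f, i.e. iff the remainder of f on division by g is 0. Divide f by g (g is monic, so eliminate the leading term of the running remainder at each step):
  leading term 2·x^4: subtract (2·x)·g(x) = 2·x^4 - 8·x^3 - 6·x, leaving -2·x^3 + 8·x^2 + 6
  leading term -2·x^3: subtract (-2)·g(x) = -2·x^3 + 8·x^2 + 6, leaving 0
The remainder is 0, so f(x) = g(x) · h(x) with h(x) = 2·x - 2. Hence g | f, i.e. f ∈ (g).

Final answer: YES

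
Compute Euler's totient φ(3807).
φ is multiplicative, with φ(p^e) = p^e − p^(e−1). Factorise 3807 = 3^4 · 47. Then
  φ(3807) = (3^4 − 3^3) · (47 − 1) = 54 · 46 = 2484.

Final answer: φ(3807) = 2484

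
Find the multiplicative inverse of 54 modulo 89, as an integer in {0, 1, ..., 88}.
54^(−1) ≡ 61 (mod 89)

Apply the extended Euclidean algorithm to (89, 54), tracking rows (r, s, t) with s·89 + t·54 = r. Each division r_prev = q·r_cur + r_new produces the new row as (previous row) − q·(current row):
  row A: (89, 1, 0)   [1·89 + 0·54 = 89]
  row B: (54, 0, 1)   [0·89 + 1·54 = 54]
  89 = 1·54 + 35   → row C = row A − 1·row B = (35, 1, −1)   [check: 1·89 − 1·54 = 35]
  54 = 1·35 + 19   → row D = row B − 1·row C = (19, −1, 2)   [check: −1·89 + 2·54 = 19]
  35 = 1·19 + 16   → row E = row C − 1·row D = (16, 2, −3)   [check: 2·89 − 3·54 = 16]
  19 = 1·16 + 3   → row F = row D − 1·row E = (3, −3, 5)   [check: −3·89 + 5·54 = 3]
  16 = 5·3 + 1   → row G = row E − 5·row F = (1, 17, −28)   [check: 17·89 − 28·54 = 1]
  3 = 3·1 + 0   → remainder 0, stop. gcd = 1 (last nonzero row G).
The gcd is 1, so 54 is invertible mod 89. The last nonzero row gives 17·89 − 28·54 = 1, so t = −28. So 54^(−1) ≡ −28 ≡ 61 (mod 89). Verify: 54 · 61 = 3294 ≡ 1 (mod 89). ✓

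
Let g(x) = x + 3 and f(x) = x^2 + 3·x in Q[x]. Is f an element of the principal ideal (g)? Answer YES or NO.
YES

In Q[x] the ideal (g) consists of all multiples of g, so f ∈ (g) iff g | f, i.e. iff the remainder of f on division by g is 0. Divide f by g (g is monic, so eliminate the leading term of the running remainder at each step):
  leading term x^2: subtract (x)·g(x) = x^2 + 3·x, leaving 0
The remainder is 0, so f(x) = g(x) · h(x) with h(x) = x. Hence g | f, i.e. f ∈ (g).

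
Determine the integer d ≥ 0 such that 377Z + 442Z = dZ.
In the PID Z, (a, b) is generated by gcd(a, b). Compute gcd(442, 377) with the extended Euclidean algorithm, tracking rows (r, s, t) with s·442 + t·377 = r:
  row A: (442, 1, 0)   [1·442 + 0·377 = 442]
  row B: (377, 0, 1)   [0·442 + 1·377 = 377]
  442 = 1·377 + 65   → row C = row A − 1·row B = (65, 1, −1)   [check: 1·442 − 1·377 = 65]
  377 = 5·65 + 52   → row D = row B − 5·row C = (52, −5, 6)   [check: −5·442 + 6·377 = 52]
  65 = 1·52 + 13   → row E = row C − 1·row D = (13, 6, −7)   [check: 6·442 − 7·377 = 13]
  52 = 4·13 + 0   → remainder 0, stop. gcd = 13 (last nonzero row E).
So gcd(377, 442) = 13, with Bézout identity 6·442 − 7·377 = 13. Containment (⊇): the Bézout identity exhibits 13 as an element of (377, 442), giving (13) ⊆ (377, 442). Containment (⊆): since 13 | 377 and 13 | 442 (377 = 13·29, 442 = 13·34), every Z-linear combination of 377 and 442 is divisible by 13, so (377, 442) ⊆ (13). Therefore (377, 442) = (13), d = 13.

Final answer: (377, 442) = (13); d = 13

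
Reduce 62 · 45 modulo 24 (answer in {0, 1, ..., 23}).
Reduce the factors first: 62 ≡ 14, 45 ≡ 21 (mod 24), so 62 · 45 ≡ 14 · 21 (mod 24). 14 · 21 = 294. Dividing by 24: 294 = 12·24 + 6. So (62 · 45) mod 24 = 6.

Final answer: 6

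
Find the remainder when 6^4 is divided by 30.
6

Use repeated squaring. Binary(4) = 100. Walk through the bits of the exponent 4 left-to-right: at each bit after the leading one, square the running value, then multiply by 6 if the bit is 1 (always reducing mod 30):
  bit 1 = 1 (leading): start with 6.
  bit 2 = 0: square 6^2 = 36 ≡ 6 (mod 30).
  bit 3 = 0: square 6^2 = 36 ≡ 6 (mod 30).
Final value: 6^4 ≡ 6 (mod 30).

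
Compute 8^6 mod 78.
64

Use repeated squaring. Binary(6) = 110. Walk through the bits of the exponent 6 left-to-right: at each bit after the leading one, square the running value, then multiply by 8 if the bit is 1 (always reducing mod 78):
  bit 1 = 1 (leading): start with 8.
  bit 2 = 1: square 8^2 = 64; bit is 1, so multiply 64·8 = 512 ≡ 44 (mod 78).
  bit 3 = 0: square 44^2 = 1936 ≡ 64 (mod 78).
Final value: 8^6 ≡ 64 (mod 78).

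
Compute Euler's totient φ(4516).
φ is multiplicative, with φ(p^e) = p^e − p^(e−1). Factorise 4516 = 2^2 · 1129. Then
  φ(4516) = (2^2 − 2^1) · (1129 − 1) = 2 · 1128 = 2256.

Final answer: φ(4516) = 2256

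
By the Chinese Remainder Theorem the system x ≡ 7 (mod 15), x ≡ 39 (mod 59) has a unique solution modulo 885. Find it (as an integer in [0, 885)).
x ≡ 157 (mod 885); the representative in [0, 885) is 157

The moduli 15, 59 are pairwise coprime, so by the CRT there is a unique solution mod 15·59 = 885.
Solve by successive substitution. Start with x ≡ 7 (mod 15).
  Combine with x ≡ 39 (mod 59): write x = 7 + 15·t and require 7 + 15·t ≡ 39 (mod 59), i.e. 15·t ≡ 39 − 7 ≡ 32 (mod 59). Since 15^(−1) ≡ 4 (mod 59), t ≡ 4·32 ≡ 10 (mod 59). So x ≡ 7 + 15·10 = 157 (mod 885).
Unique solution in [0, 885): x = 157.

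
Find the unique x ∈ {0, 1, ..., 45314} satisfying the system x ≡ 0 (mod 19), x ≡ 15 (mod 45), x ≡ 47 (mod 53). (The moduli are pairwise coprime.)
The moduli 19, 45, 53 are pairwise coprime, so by the CRT there is a unique solution mod 19·45·53 = 45315.
Solve by successive substitution. Start with x ≡ 0 (mod 19).
  Combine with x ≡ 15 (mod 45): write x = 19·t and require 19·t ≡ 15 (mod 45). Since 19^(−1) ≡ 19 (mod 45), t ≡ 19·15 ≡ 15 (mod 45). So x ≡ 19·15 = 285 (mod 855).
  Combine with x ≡ 47 (mod 53): write x = 285 + 855·t and require 285 + 855·t ≡ 47 (mod 53), i.e. 855·t ≡ 47 − 285 ≡ 27 (mod 53). Since 855^(−1) ≡ 38 (mod 53) (855 ≡ 7 (mod 53)), t ≡ 38·27 ≡ 19 (mod 53). So x ≡ 285 + 855·19 = 16530 (mod 45315).
Unique solution in [0, 45315): x = 16530.

Final answer: x ≡ 16530 (mod 45315); the representative in [0, 45315) is 16530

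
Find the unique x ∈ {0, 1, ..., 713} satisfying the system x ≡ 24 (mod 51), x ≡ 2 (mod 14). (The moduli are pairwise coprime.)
x ≡ 534 (mod 714); the representative in [0, 714) is 534

The moduli 51, 14 are pairwise coprime, so by the CRT there is a unique solution mod 51·14 = 714.
Solve by successive substitution. Start with x ≡ 24 (mod 51).
  Combine with x ≡ 2 (mod 14): write x = 24 + 51·t and require 24 + 51·t ≡ 2 (mod 14), i.e. 51·t ≡ 2 − 24 ≡ 6 (mod 14). Since 51^(−1) ≡ 11 (mod 14) (51 ≡ 9 (mod 14)), t ≡ 11·6 ≡ 10 (mod 14). So x ≡ 24 + 51·10 = 534 (mod 714).
Unique solution in [0, 714): x = 534.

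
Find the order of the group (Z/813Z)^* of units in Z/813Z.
|(Z/813Z)^*| = 540

(Z/813Z)^* consists of the classes a with gcd(a, 813) = 1, so its order is φ(813). φ is multiplicative, with φ(p^e) = p^e − p^(e−1). Factorise 813 = 3 · 271. Then
  φ(813) = (3 − 1) · (271 − 1) = 2 · 270 = 540.
Thus |(Z/813Z)^*| = 540.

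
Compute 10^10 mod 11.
1

Use repeated squaring. Binary(10) = 1010. Walk through the bits of the exponent 10 left-to-right: at each bit after the leading one, square the running value, then multiply by 10 if the bit is 1 (always reducing mod 11):
  bit 1 = 1 (leading): start with 10.
  bit 2 = 0: square 10^2 = 100 ≡ 1 (mod 11).
  bit 3 = 1: square 1^2 = 1; bit is 1, so multiply 1·10 = 10 (mod 11).
  bit 4 = 0: square 10^2 = 100 ≡ 1 (mod 11).
Final value: 10^10 ≡ 1 (mod 11).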